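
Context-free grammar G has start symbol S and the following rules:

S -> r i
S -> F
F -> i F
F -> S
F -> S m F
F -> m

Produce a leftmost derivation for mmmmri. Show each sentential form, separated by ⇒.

S ⇒ F   [S -> F]
F ⇒ SmF   [F -> S m F]
SmF ⇒ FmF   [S -> F]
FmF ⇒ mmF   [F -> m]
mmF ⇒ mmSmF   [F -> S m F]
mmSmF ⇒ mmFmF   [S -> F]
mmFmF ⇒ mmmmF   [F -> m]
mmmmF ⇒ mmmmS   [F -> S]
mmmmS ⇒ mmmmri   [S -> r i]

S ⇒ F ⇒ SmF ⇒ FmF ⇒ mmF ⇒ mmSmF ⇒ mmFmF ⇒ mmmmF ⇒ mmmmS ⇒ mmmmri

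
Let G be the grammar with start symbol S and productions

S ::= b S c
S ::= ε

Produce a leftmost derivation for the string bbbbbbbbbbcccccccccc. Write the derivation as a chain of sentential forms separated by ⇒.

S⇒bSc⇒bbScc⇒bbbSccc⇒bbbbScccc⇒bbbbbSccccc⇒bbbbbbScccccc⇒bbbbbbbSccccccc⇒bbbbbbbbScccccccc⇒bbbbbbbbbSccccccccc⇒bbbbbbbbbbScccccccccc⇒bbbbbbbbbbcccccccccc

S ⇒ bSc   [S ::= b S c]
bSc ⇒ bbScc   [S ::= b S c]
bbScc ⇒ bbbSccc   [S ::= b S c]
bbbSccc ⇒ bbbbScccc   [S ::= b S c]
bbbbScccc ⇒ bbbbbSccccc   [S ::= b S c]
bbbbbSccccc ⇒ bbbbbbScccccc   [S ::= b S c]
bbbbbbScccccc ⇒ bbbbbbbSccccccc   [S ::= b S c]
bbbbbbbSccccccc ⇒ bbbbbbbbScccccccc   [S ::= b S c]
bbbbbbbbScccccccc ⇒ bbbbbbbbbSccccccccc   [S ::= b S c]
bbbbbbbbbSccccccccc ⇒ bbbbbbbbbbScccccccccc   [S ::= b S c]
bbbbbbbbbbScccccccccc ⇒ bbbbbbbbbbcccccccccc   [S ::= ε]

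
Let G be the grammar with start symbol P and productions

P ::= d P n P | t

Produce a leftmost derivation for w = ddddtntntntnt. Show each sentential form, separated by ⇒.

P ⇒ dPnP ⇒ ddPnPnP ⇒ dddPnPnPnP ⇒ ddddPnPnPnPnP ⇒ ddddtnPnPnPnP ⇒ ddddtntnPnPnP ⇒ ddddtntntnPnP ⇒ ddddtntntntnP ⇒ ddddtntntntnt

P ⇒ dPnP   [P ::= d P n P]
dPnP ⇒ ddPnPnP   [P ::= d P n P]
ddPnPnP ⇒ dddPnPnPnP   [P ::= d P n P]
dddPnPnPnP ⇒ ddddPnPnPnPnP   [P ::= d P n P]
ddddPnPnPnPnP ⇒ ddddtnPnPnPnP   [P ::= t]
ddddtnPnPnPnP ⇒ ddddtntnPnPnP   [P ::= t]
ddddtntnPnPnP ⇒ ddddtntntnPnP   [P ::= t]
ddddtntntnPnP ⇒ ddddtntntntnP   [P ::= t]
ddddtntntntnP ⇒ ddddtntntntnt   [P ::= t]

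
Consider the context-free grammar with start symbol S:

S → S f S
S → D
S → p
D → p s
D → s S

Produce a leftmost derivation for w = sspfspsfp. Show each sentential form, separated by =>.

S => D   [S → D]
D => sS   [D → s S]
sS => sSfS   [S → S f S]
sSfS => sDfS   [S → D]
sDfS => ssSfS   [D → s S]
ssSfS => ssSfSfS   [S → S f S]
ssSfSfS => sspfSfS   [S → p]
sspfSfS => sspfDfS   [S → D]
sspfDfS => sspfsSfS   [D → s S]
sspfsSfS => sspfsDfS   [S → D]
sspfsDfS => sspfspsfS   [D → p s]
sspfspsfS => sspfspsfp   [S → p]

S => D => sS => sSfS => sDfS => ssSfS => ssSfSfS => sspfSfS => sspfDfS => sspfsSfS => sspfsDfS => sspfspsfS => sspfspsfp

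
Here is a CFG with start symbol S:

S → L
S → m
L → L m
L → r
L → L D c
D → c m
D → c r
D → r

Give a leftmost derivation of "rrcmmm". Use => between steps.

S => L   [S → L]
L => Lm   [L → L m]
Lm => Lmm   [L → L m]
Lmm => Lmmm   [L → L m]
Lmmm => LDcmmm   [L → L D c]
LDcmmm => rDcmmm   [L → r]
rDcmmm => rrcmmm   [D → r]

S => L => Lm => Lmm => Lmmm => LDcmmm => rDcmmm => rrcmmm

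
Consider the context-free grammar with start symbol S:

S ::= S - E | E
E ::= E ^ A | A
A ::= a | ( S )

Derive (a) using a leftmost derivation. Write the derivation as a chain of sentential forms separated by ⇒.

S ⇒ E ⇒ A ⇒ (S) ⇒ (E) ⇒ (A) ⇒ (a)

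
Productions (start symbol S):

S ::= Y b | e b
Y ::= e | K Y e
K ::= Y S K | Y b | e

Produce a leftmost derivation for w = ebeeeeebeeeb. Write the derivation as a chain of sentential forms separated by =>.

S=>Yb=>KYeb=>YbYeb=>ebYeb=>ebKYeeb=>ebYbYeeb=>ebKYebYeeb=>ebeYebYeeb=>ebeKYeebYeeb=>ebeeYeebYeeb=>ebeeeeebYeeb=>ebeeeeebeeeb

S => Yb   [S ::= Y b]
Yb => KYeb   [Y ::= K Y e]
KYeb => YbYeb   [K ::= Y b]
YbYeb => ebYeb   [Y ::= e]
ebYeb => ebKYeeb   [Y ::= K Y e]
ebKYeeb => ebYbYeeb   [K ::= Y b]
ebYbYeeb => ebKYebYeeb   [Y ::= K Y e]
ebKYebYeeb => ebeYebYeeb   [K ::= e]
ebeYebYeeb => ebeKYeebYeeb   [Y ::= K Y e]
ebeKYeebYeeb => ebeeYeebYeeb   [K ::= e]
ebeeYeebYeeb => ebeeeeebYeeb   [Y ::= e]
ebeeeeebYeeb => ebeeeeebeeeb   [Y ::= e]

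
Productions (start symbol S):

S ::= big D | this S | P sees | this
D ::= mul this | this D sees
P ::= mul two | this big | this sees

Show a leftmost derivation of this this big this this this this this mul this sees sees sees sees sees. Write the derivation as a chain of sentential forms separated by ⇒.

S ⇒ this S ⇒ this this S ⇒ this this big D ⇒ this this big this D sees ⇒ this this big this this D sees sees ⇒ this this big this this this D sees sees sees ⇒ this this big this this this this D sees sees sees sees ⇒ this this big this this this this this D sees sees sees sees sees ⇒ this this big this this this this this mul this sees sees sees sees sees

S ⇒ this S   [S ::= this S]
this S ⇒ this this S   [S ::= this S]
this this S ⇒ this this big D   [S ::= big D]
this this big D ⇒ this this big this D sees   [D ::= this D sees]
this this big this D sees ⇒ this this big this this D sees sees   [D ::= this D sees]
this this big this this D sees sees ⇒ this this big this this this D sees sees sees   [D ::= this D sees]
this this big this this this D sees sees sees ⇒ this this big this this this this D sees sees sees sees   [D ::= this D sees]
this this big this this this this D sees sees sees sees ⇒ this this big this this this this this D sees sees sees sees sees   [D ::= this D sees]
this this big this this this this this D sees sees sees sees sees ⇒ this this big this this this this this mul this sees sees sees sees sees   [D ::= mul this]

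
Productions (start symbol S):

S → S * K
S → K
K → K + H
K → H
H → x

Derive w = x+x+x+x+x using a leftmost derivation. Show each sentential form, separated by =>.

S => K => K+H => K+H+H => K+H+H+H => K+H+H+H+H => H+H+H+H+H => x+H+H+H+H => x+x+H+H+H => x+x+x+H+H => x+x+x+x+H => x+x+x+x+x

S => K   [S → K]
K => K+H   [K → K + H]
K+H => K+H+H   [K → K + H]
K+H+H => K+H+H+H   [K → K + H]
K+H+H+H => K+H+H+H+H   [K → K + H]
K+H+H+H+H => H+H+H+H+H   [K → H]
H+H+H+H+H => x+H+H+H+H   [H → x]
x+H+H+H+H => x+x+H+H+H   [H → x]
x+x+H+H+H => x+x+x+H+H   [H → x]
x+x+x+H+H => x+x+x+x+H   [H → x]
x+x+x+x+H => x+x+x+x+x   [H → x]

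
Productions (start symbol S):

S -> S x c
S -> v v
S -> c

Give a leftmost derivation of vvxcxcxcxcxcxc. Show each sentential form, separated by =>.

S => Sxc => Sxcxc => Sxcxcxc => Sxcxcxcxc => Sxcxcxcxcxc => Sxcxcxcxcxcxc => vvxcxcxcxcxcxc

S => Sxc   [S -> S x c]
Sxc => Sxcxc   [S -> S x c]
Sxcxc => Sxcxcxc   [S -> S x c]
Sxcxcxc => Sxcxcxcxc   [S -> S x c]
Sxcxcxcxc => Sxcxcxcxcxc   [S -> S x c]
Sxcxcxcxcxc => Sxcxcxcxcxcxc   [S -> S x c]
Sxcxcxcxcxcxc => vvxcxcxcxcxcxc   [S -> v v]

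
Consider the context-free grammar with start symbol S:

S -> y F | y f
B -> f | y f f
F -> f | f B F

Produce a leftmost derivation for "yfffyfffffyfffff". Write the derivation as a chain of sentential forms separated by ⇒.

S ⇒ yF ⇒ yfBF ⇒ yffF ⇒ yfffBF ⇒ yfffyffF ⇒ yfffyfffBF ⇒ yfffyffffF ⇒ yfffyfffffBF ⇒ yfffyfffffyffF ⇒ yfffyfffffyfffBF ⇒ yfffyfffffyffffF ⇒ yfffyfffffyfffff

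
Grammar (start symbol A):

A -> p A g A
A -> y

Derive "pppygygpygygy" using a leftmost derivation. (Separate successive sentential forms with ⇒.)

A ⇒ pAgA   [A -> p A g A]
pAgA ⇒ ppAgAgA   [A -> p A g A]
ppAgAgA ⇒ pppAgAgAgA   [A -> p A g A]
pppAgAgAgA ⇒ pppygAgAgA   [A -> y]
pppygAgAgA ⇒ pppygygAgA   [A -> y]
pppygygAgA ⇒ pppygygpAgAgA   [A -> p A g A]
pppygygpAgAgA ⇒ pppygygpygAgA   [A -> y]
pppygygpygAgA ⇒ pppygygpygygA   [A -> y]
pppygygpygygA ⇒ pppygygpygygy   [A -> y]

A⇒pAgA⇒ppAgAgA⇒pppAgAgAgA⇒pppygAgAgA⇒pppygygAgA⇒pppygygpAgAgA⇒pppygygpygAgA⇒pppygygpygygA⇒pppygygpygygy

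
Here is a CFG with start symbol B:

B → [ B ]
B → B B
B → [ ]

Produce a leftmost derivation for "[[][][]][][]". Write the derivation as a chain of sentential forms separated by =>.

B => BB => BBB => [B]BB => [BB]BB => [BBB]BB => [[]BB]BB => [[][]B]BB => [[][][]]BB => [[][][]][]B => [[][][]][][]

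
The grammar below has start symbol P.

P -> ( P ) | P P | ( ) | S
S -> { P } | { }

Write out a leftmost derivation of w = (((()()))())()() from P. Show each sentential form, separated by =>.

P => PP   [P -> P P]
PP => PPP   [P -> P P]
PPP => (P)PP   [P -> ( P )]
(P)PP => (PP)PP   [P -> P P]
(PP)PP => ((P)P)PP   [P -> ( P )]
((P)P)PP => (((P))P)PP   [P -> ( P )]
(((P))P)PP => (((PP))P)PP   [P -> P P]
(((PP))P)PP => (((()P))P)PP   [P -> ( )]
(((()P))P)PP => (((()()))P)PP   [P -> ( )]
(((()()))P)PP => (((()()))())PP   [P -> ( )]
(((()()))())PP => (((()()))())()P   [P -> ( )]
(((()()))())()P => (((()()))())()()   [P -> ( )]

P => PP => PPP => (P)PP => (PP)PP => ((P)P)PP => (((P))P)PP => (((PP))P)PP => (((()P))P)PP => (((()()))P)PP => (((()()))())PP => (((()()))())()P => (((()()))())()()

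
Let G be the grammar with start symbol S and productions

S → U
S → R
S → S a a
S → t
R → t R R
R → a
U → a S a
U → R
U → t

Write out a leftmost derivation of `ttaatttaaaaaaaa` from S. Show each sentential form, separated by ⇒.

S ⇒ Saa   [S → S a a]
Saa ⇒ Saaaa   [S → S a a]
Saaaa ⇒ Raaaa   [S → R]
Raaaa ⇒ tRRaaaa   [R → t R R]
tRRaaaa ⇒ ttRRRaaaa   [R → t R R]
ttRRRaaaa ⇒ ttaRRaaaa   [R → a]
ttaRRaaaa ⇒ ttaaRaaaa   [R → a]
ttaaRaaaa ⇒ ttaatRRaaaa   [R → t R R]
ttaatRRaaaa ⇒ ttaattRRRaaaa   [R → t R R]
ttaattRRRaaaa ⇒ ttaatttRRRRaaaa   [R → t R R]
ttaatttRRRRaaaa ⇒ ttaatttaRRRaaaa   [R → a]
ttaatttaRRRaaaa ⇒ ttaatttaaRRaaaa   [R → a]
ttaatttaaRRaaaa ⇒ ttaatttaaaRaaaa   [R → a]
ttaatttaaaRaaaa ⇒ ttaatttaaaaaaaa   [R → a]

S⇒Saa⇒Saaaa⇒Raaaa⇒tRRaaaa⇒ttRRRaaaa⇒ttaRRaaaa⇒ttaaRaaaa⇒ttaatRRaaaa⇒ttaattRRRaaaa⇒ttaatttRRRRaaaa⇒ttaatttaRRRaaaa⇒ttaatttaaRRaaaa⇒ttaatttaaaRaaaa⇒ttaatttaaaaaaaa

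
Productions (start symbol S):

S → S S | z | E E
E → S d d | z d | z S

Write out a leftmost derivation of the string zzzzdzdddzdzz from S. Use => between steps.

S => SS => SSS => EESS => zSESS => zzESS => zzzSSS => zzzEESS => zzzSddESS => zzzEEddESS => zzzzdEddESS => zzzzdzdddESS => zzzzdzdddzdSS => zzzzdzdddzdzS => zzzzdzdddzdzz

S => SS   [S → S S]
SS => SSS   [S → S S]
SSS => EESS   [S → E E]
EESS => zSESS   [E → z S]
zSESS => zzESS   [S → z]
zzESS => zzzSSS   [E → z S]
zzzSSS => zzzEESS   [S → E E]
zzzEESS => zzzSddESS   [E → S d d]
zzzSddESS => zzzEEddESS   [S → E E]
zzzEEddESS => zzzzdEddESS   [E → z d]
zzzzdEddESS => zzzzdzdddESS   [E → z d]
zzzzdzdddESS => zzzzdzdddzdSS   [E → z d]
zzzzdzdddzdSS => zzzzdzdddzdzS   [S → z]
zzzzdzdddzdzS => zzzzdzdddzdzz   [S → z]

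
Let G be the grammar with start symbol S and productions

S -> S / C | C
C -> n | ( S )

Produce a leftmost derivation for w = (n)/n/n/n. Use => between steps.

S=>S/C=>S/C/C=>S/C/C/C=>C/C/C/C=>(S)/C/C/C=>(C)/C/C/C=>(n)/C/C/C=>(n)/n/C/C=>(n)/n/n/C=>(n)/n/n/n

S => S/C   [S -> S / C]
S/C => S/C/C   [S -> S / C]
S/C/C => S/C/C/C   [S -> S / C]
S/C/C/C => C/C/C/C   [S -> C]
C/C/C/C => (S)/C/C/C   [C -> ( S )]
(S)/C/C/C => (C)/C/C/C   [S -> C]
(C)/C/C/C => (n)/C/C/C   [C -> n]
(n)/C/C/C => (n)/n/C/C   [C -> n]
(n)/n/C/C => (n)/n/n/C   [C -> n]
(n)/n/n/C => (n)/n/n/n   [C -> n]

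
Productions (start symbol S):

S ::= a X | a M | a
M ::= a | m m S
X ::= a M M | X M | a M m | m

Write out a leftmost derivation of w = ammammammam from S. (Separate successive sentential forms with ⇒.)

S ⇒ aM ⇒ ammS ⇒ ammaM ⇒ ammammS ⇒ ammammaM ⇒ ammammammS ⇒ ammammammaX ⇒ ammammammam

S ⇒ aM   [S ::= a M]
aM ⇒ ammS   [M ::= m m S]
ammS ⇒ ammaM   [S ::= a M]
ammaM ⇒ ammammS   [M ::= m m S]
ammammS ⇒ ammammaM   [S ::= a M]
ammammaM ⇒ ammammammS   [M ::= m m S]
ammammammS ⇒ ammammammaX   [S ::= a X]
ammammammaX ⇒ ammammammam   [X ::= m]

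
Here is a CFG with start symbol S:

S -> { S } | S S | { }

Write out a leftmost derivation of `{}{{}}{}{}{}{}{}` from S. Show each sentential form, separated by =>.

S => SS   [S -> S S]
SS => SSS   [S -> S S]
SSS => SSSS   [S -> S S]
SSSS => {}SSS   [S -> { }]
{}SSS => {}SSSS   [S -> S S]
{}SSSS => {}SSSSS   [S -> S S]
{}SSSSS => {}SSSSSS   [S -> S S]
{}SSSSSS => {}{S}SSSSS   [S -> { S }]
{}{S}SSSSS => {}{{}}SSSSS   [S -> { }]
{}{{}}SSSSS => {}{{}}{}SSSS   [S -> { }]
{}{{}}{}SSSS => {}{{}}{}{}SSS   [S -> { }]
{}{{}}{}{}SSS => {}{{}}{}{}{}SS   [S -> { }]
{}{{}}{}{}{}SS => {}{{}}{}{}{}{}S   [S -> { }]
{}{{}}{}{}{}{}S => {}{{}}{}{}{}{}{}   [S -> { }]

S=>SS=>SSS=>SSSS=>{}SSS=>{}SSSS=>{}SSSSS=>{}SSSSSS=>{}{S}SSSSS=>{}{{}}SSSSS=>{}{{}}{}SSSS=>{}{{}}{}{}SSS=>{}{{}}{}{}{}SS=>{}{{}}{}{}{}{}S=>{}{{}}{}{}{}{}{}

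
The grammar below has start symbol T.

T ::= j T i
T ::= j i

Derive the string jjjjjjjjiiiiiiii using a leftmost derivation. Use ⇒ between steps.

T ⇒ jTi ⇒ jjTii ⇒ jjjTiii ⇒ jjjjTiiii ⇒ jjjjjTiiiii ⇒ jjjjjjTiiiiii ⇒ jjjjjjjTiiiiiii ⇒ jjjjjjjjiiiiiiii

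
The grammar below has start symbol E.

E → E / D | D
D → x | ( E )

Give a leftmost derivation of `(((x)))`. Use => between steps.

E=>D=>(E)=>(D)=>((E))=>((D))=>(((E)))=>(((D)))=>(((x)))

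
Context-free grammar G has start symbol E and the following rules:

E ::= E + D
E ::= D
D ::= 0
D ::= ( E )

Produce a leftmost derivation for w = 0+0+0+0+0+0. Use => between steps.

E=>E+D=>E+D+D=>E+D+D+D=>E+D+D+D+D=>E+D+D+D+D+D=>D+D+D+D+D+D=>0+D+D+D+D+D=>0+0+D+D+D+D=>0+0+0+D+D+D=>0+0+0+0+D+D=>0+0+0+0+0+D=>0+0+0+0+0+0

E => E+D   [E ::= E + D]
E+D => E+D+D   [E ::= E + D]
E+D+D => E+D+D+D   [E ::= E + D]
E+D+D+D => E+D+D+D+D   [E ::= E + D]
E+D+D+D+D => E+D+D+D+D+D   [E ::= E + D]
E+D+D+D+D+D => D+D+D+D+D+D   [E ::= D]
D+D+D+D+D+D => 0+D+D+D+D+D   [D ::= 0]
0+D+D+D+D+D => 0+0+D+D+D+D   [D ::= 0]
0+0+D+D+D+D => 0+0+0+D+D+D   [D ::= 0]
0+0+0+D+D+D => 0+0+0+0+D+D   [D ::= 0]
0+0+0+0+D+D => 0+0+0+0+0+D   [D ::= 0]
0+0+0+0+0+D => 0+0+0+0+0+0   [D ::= 0]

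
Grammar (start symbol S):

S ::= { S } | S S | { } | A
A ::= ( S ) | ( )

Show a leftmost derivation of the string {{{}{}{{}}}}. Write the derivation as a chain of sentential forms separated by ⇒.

S ⇒ {S}   [S ::= { S }]
{S} ⇒ {{S}}   [S ::= { S }]
{{S}} ⇒ {{SS}}   [S ::= S S]
{{SS}} ⇒ {{{}S}}   [S ::= { }]
{{{}S}} ⇒ {{{}SS}}   [S ::= S S]
{{{}SS}} ⇒ {{{}{}S}}   [S ::= { }]
{{{}{}S}} ⇒ {{{}{}{S}}}   [S ::= { S }]
{{{}{}{S}}} ⇒ {{{}{}{{}}}}   [S ::= { }]

S⇒{S}⇒{{S}}⇒{{SS}}⇒{{{}S}}⇒{{{}SS}}⇒{{{}{}S}}⇒{{{}{}{S}}}⇒{{{}{}{{}}}}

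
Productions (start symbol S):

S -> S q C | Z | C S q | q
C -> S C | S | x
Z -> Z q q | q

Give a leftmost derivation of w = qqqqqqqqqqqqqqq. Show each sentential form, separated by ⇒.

S ⇒ Z   [S -> Z]
Z ⇒ Zqq   [Z -> Z q q]
Zqq ⇒ Zqqqq   [Z -> Z q q]
Zqqqq ⇒ Zqqqqqq   [Z -> Z q q]
Zqqqqqq ⇒ Zqqqqqqqq   [Z -> Z q q]
Zqqqqqqqq ⇒ Zqqqqqqqqqq   [Z -> Z q q]
Zqqqqqqqqqq ⇒ Zqqqqqqqqqqqq   [Z -> Z q q]
Zqqqqqqqqqqqq ⇒ Zqqqqqqqqqqqqqq   [Z -> Z q q]
Zqqqqqqqqqqqqqq ⇒ qqqqqqqqqqqqqqq   [Z -> q]

S ⇒ Z ⇒ Zqq ⇒ Zqqqq ⇒ Zqqqqqq ⇒ Zqqqqqqqq ⇒ Zqqqqqqqqqq ⇒ Zqqqqqqqqqqqq ⇒ Zqqqqqqqqqqqqqq ⇒ qqqqqqqqqqqqqqq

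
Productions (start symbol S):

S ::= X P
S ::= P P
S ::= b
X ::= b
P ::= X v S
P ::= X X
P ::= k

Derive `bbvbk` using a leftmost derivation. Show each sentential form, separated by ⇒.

S ⇒ XP ⇒ bP ⇒ bXvS ⇒ bbvS ⇒ bbvXP ⇒ bbvbP ⇒ bbvbk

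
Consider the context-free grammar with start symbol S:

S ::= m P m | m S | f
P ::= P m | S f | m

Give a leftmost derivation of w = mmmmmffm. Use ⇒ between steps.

S⇒mS⇒mmS⇒mmmS⇒mmmmS⇒mmmmmPm⇒mmmmmSfm⇒mmmmmffm

S ⇒ mS   [S ::= m S]
mS ⇒ mmS   [S ::= m S]
mmS ⇒ mmmS   [S ::= m S]
mmmS ⇒ mmmmS   [S ::= m S]
mmmmS ⇒ mmmmmPm   [S ::= m P m]
mmmmmPm ⇒ mmmmmSfm   [P ::= S f]
mmmmmSfm ⇒ mmmmmffm   [S ::= f]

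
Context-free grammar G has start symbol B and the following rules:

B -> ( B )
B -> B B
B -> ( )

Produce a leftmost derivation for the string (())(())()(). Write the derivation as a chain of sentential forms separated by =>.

B => BB => (B)B => (())B => (())BB => (())(B)B => (())(())B => (())(())BB => (())(())()B => (())(())()()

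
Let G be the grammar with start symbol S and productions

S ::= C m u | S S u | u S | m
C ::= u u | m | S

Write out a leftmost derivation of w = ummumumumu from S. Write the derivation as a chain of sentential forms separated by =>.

S => Cmu   [S ::= C m u]
Cmu => Smu   [C ::= S]
Smu => Cmumu   [S ::= C m u]
Cmumu => Smumu   [C ::= S]
Smumu => SSumumu   [S ::= S S u]
SSumumu => CmuSumumu   [S ::= C m u]
CmuSumumu => SmuSumumu   [C ::= S]
SmuSumumu => uSmuSumumu   [S ::= u S]
uSmuSumumu => ummuSumumu   [S ::= m]
ummuSumumu => ummumumumu   [S ::= m]

S => Cmu => Smu => Cmumu => Smumu => SSumumu => CmuSumumu => SmuSumumu => uSmuSumumu => ummuSumumu => ummumumumu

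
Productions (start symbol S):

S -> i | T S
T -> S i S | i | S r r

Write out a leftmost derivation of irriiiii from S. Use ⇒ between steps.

S⇒TS⇒SrrS⇒irrS⇒irrTS⇒irrSiSS⇒irrTSiSS⇒irriSiSS⇒irriiiSS⇒irriiiiS⇒irriiiii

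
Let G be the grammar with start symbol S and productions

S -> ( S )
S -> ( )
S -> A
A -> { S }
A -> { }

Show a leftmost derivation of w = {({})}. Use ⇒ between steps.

S ⇒ A ⇒ {S} ⇒ {(S)} ⇒ {(A)} ⇒ {({})}

S ⇒ A   [S -> A]
A ⇒ {S}   [A -> { S }]
{S} ⇒ {(S)}   [S -> ( S )]
{(S)} ⇒ {(A)}   [S -> A]
{(A)} ⇒ {({})}   [A -> { }]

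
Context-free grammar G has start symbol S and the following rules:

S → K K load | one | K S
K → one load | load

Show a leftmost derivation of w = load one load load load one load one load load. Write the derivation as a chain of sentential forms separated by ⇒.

S ⇒ K S ⇒ load S ⇒ load K S ⇒ load one load S ⇒ load one load K S ⇒ load one load load S ⇒ load one load load K S ⇒ load one load load load S ⇒ load one load load load K K load ⇒ load one load load load one load K load ⇒ load one load load load one load one load load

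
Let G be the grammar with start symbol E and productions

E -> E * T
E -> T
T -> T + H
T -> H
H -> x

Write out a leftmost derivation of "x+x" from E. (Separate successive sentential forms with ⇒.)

E⇒T⇒T+H⇒H+H⇒x+H⇒x+x

E ⇒ T   [E -> T]
T ⇒ T+H   [T -> T + H]
T+H ⇒ H+H   [T -> H]
H+H ⇒ x+H   [H -> x]
x+H ⇒ x+x   [H -> x]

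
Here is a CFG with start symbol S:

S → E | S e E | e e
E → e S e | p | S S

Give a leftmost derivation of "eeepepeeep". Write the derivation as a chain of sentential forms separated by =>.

S => SeE => EeE => SSeE => SeESeE => SeEeESeE => eeeEeESeE => eeepeESeE => eeepepSeE => eeepepeeeE => eeepepeeep

S => SeE   [S → S e E]
SeE => EeE   [S → E]
EeE => SSeE   [E → S S]
SSeE => SeESeE   [S → S e E]
SeESeE => SeEeESeE   [S → S e E]
SeEeESeE => eeeEeESeE   [S → e e]
eeeEeESeE => eeepeESeE   [E → p]
eeepeESeE => eeepepSeE   [E → p]
eeepepSeE => eeepepeeeE   [S → e e]
eeepepeeeE => eeepepeeep   [E → p]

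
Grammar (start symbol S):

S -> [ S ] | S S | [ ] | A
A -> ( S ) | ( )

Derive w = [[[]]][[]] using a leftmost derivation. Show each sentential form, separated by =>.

S=>SS=>[S]S=>[[S]]S=>[[[]]]S=>[[[]]][S]=>[[[]]][[]]

S => SS   [S -> S S]
SS => [S]S   [S -> [ S ]]
[S]S => [[S]]S   [S -> [ S ]]
[[S]]S => [[[]]]S   [S -> [ ]]
[[[]]]S => [[[]]][S]   [S -> [ S ]]
[[[]]][S] => [[[]]][[]]   [S -> [ ]]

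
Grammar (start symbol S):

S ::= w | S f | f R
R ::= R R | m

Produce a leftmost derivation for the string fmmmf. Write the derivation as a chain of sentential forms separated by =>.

S => Sf => fRf => fRRf => fmRf => fmRRf => fmmRf => fmmmf

S => Sf   [S ::= S f]
Sf => fRf   [S ::= f R]
fRf => fRRf   [R ::= R R]
fRRf => fmRf   [R ::= m]
fmRf => fmRRf   [R ::= R R]
fmRRf => fmmRf   [R ::= m]
fmmRf => fmmmf   [R ::= m]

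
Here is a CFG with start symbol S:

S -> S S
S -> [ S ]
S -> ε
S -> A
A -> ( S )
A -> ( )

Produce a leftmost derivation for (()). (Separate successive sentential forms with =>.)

S => SS => AS => (S)S => (A)S => (())S => (())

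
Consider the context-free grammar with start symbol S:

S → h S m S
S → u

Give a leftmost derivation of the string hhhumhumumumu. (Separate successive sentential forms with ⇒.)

S ⇒ hSmS   [S → h S m S]
hSmS ⇒ hhSmSmS   [S → h S m S]
hhSmSmS ⇒ hhhSmSmSmS   [S → h S m S]
hhhSmSmSmS ⇒ hhhumSmSmS   [S → u]
hhhumSmSmS ⇒ hhhumhSmSmSmS   [S → h S m S]
hhhumhSmSmSmS ⇒ hhhumhumSmSmS   [S → u]
hhhumhumSmSmS ⇒ hhhumhumumSmS   [S → u]
hhhumhumumSmS ⇒ hhhumhumumumS   [S → u]
hhhumhumumumS ⇒ hhhumhumumumu   [S → u]

S ⇒ hSmS ⇒ hhSmSmS ⇒ hhhSmSmSmS ⇒ hhhumSmSmS ⇒ hhhumhSmSmSmS ⇒ hhhumhumSmSmS ⇒ hhhumhumumSmS ⇒ hhhumhumumumS ⇒ hhhumhumumumu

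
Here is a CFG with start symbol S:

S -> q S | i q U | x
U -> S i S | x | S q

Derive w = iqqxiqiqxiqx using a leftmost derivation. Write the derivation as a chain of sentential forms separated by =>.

S=>iqU=>iqSiS=>iqqSiS=>iqqxiS=>iqqxiqS=>iqqxiqiqU=>iqqxiqiqSiS=>iqqxiqiqxiS=>iqqxiqiqxiqS=>iqqxiqiqxiqx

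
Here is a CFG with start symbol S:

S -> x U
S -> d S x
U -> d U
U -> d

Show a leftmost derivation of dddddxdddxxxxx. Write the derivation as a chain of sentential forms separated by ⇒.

S⇒dSx⇒ddSxx⇒dddSxxx⇒ddddSxxxx⇒dddddSxxxxx⇒dddddxUxxxxx⇒dddddxdUxxxxx⇒dddddxddUxxxxx⇒dddddxdddxxxxx

S ⇒ dSx   [S -> d S x]
dSx ⇒ ddSxx   [S -> d S x]
ddSxx ⇒ dddSxxx   [S -> d S x]
dddSxxx ⇒ ddddSxxxx   [S -> d S x]
ddddSxxxx ⇒ dddddSxxxxx   [S -> d S x]
dddddSxxxxx ⇒ dddddxUxxxxx   [S -> x U]
dddddxUxxxxx ⇒ dddddxdUxxxxx   [U -> d U]
dddddxdUxxxxx ⇒ dddddxddUxxxxx   [U -> d U]
dddddxddUxxxxx ⇒ dddddxdddxxxxx   [U -> d]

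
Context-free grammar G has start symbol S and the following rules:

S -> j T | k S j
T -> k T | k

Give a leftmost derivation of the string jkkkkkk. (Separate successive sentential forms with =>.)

S=>jT=>jkT=>jkkT=>jkkkT=>jkkkkT=>jkkkkkT=>jkkkkkk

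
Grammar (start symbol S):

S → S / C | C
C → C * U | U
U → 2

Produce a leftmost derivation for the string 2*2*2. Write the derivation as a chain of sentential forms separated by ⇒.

S ⇒ C ⇒ C*U ⇒ C*U*U ⇒ U*U*U ⇒ 2*U*U ⇒ 2*2*U ⇒ 2*2*2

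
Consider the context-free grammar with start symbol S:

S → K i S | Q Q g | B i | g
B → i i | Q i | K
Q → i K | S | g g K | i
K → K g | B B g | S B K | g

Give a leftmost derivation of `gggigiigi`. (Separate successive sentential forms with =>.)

S=>Bi=>Ki=>SBKi=>QQgBKi=>ggKQgBKi=>gggQgBKi=>gggigBKi=>gggigiiKi=>gggigiigi

S => Bi   [S → B i]
Bi => Ki   [B → K]
Ki => SBKi   [K → S B K]
SBKi => QQgBKi   [S → Q Q g]
QQgBKi => ggKQgBKi   [Q → g g K]
ggKQgBKi => gggQgBKi   [K → g]
gggQgBKi => gggigBKi   [Q → i]
gggigBKi => gggigiiKi   [B → i i]
gggigiiKi => gggigiigi   [K → g]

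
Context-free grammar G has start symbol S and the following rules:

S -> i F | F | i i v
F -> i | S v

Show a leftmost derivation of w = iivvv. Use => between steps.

S=>F=>Sv=>Fv=>Svv=>iivvv

S => F   [S -> F]
F => Sv   [F -> S v]
Sv => Fv   [S -> F]
Fv => Svv   [F -> S v]
Svv => iivvv   [S -> i i v]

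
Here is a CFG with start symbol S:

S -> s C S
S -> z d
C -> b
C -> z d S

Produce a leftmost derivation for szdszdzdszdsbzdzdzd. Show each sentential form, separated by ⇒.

S ⇒ sCS ⇒ szdSS ⇒ szdsCSS ⇒ szdszdSSS ⇒ szdszdzdSS ⇒ szdszdzdsCSS ⇒ szdszdzdszdSSS ⇒ szdszdzdszdsCSSS ⇒ szdszdzdszdsbSSS ⇒ szdszdzdszdsbzdSS ⇒ szdszdzdszdsbzdzdS ⇒ szdszdzdszdsbzdzdzd

S ⇒ sCS   [S -> s C S]
sCS ⇒ szdSS   [C -> z d S]
szdSS ⇒ szdsCSS   [S -> s C S]
szdsCSS ⇒ szdszdSSS   [C -> z d S]
szdszdSSS ⇒ szdszdzdSS   [S -> z d]
szdszdzdSS ⇒ szdszdzdsCSS   [S -> s C S]
szdszdzdsCSS ⇒ szdszdzdszdSSS   [C -> z d S]
szdszdzdszdSSS ⇒ szdszdzdszdsCSSS   [S -> s C S]
szdszdzdszdsCSSS ⇒ szdszdzdszdsbSSS   [C -> b]
szdszdzdszdsbSSS ⇒ szdszdzdszdsbzdSS   [S -> z d]
szdszdzdszdsbzdSS ⇒ szdszdzdszdsbzdzdS   [S -> z d]
szdszdzdszdsbzdzdS ⇒ szdszdzdszdsbzdzdzd   [S -> z d]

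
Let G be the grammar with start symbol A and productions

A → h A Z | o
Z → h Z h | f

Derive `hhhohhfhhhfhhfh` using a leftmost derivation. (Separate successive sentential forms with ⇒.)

A⇒hAZ⇒hhAZZ⇒hhhAZZZ⇒hhhoZZZ⇒hhhohZhZZ⇒hhhohhZhhZZ⇒hhhohhfhhZZ⇒hhhohhfhhhZhZ⇒hhhohhfhhhfhZ⇒hhhohhfhhhfhhZh⇒hhhohhfhhhfhhfh

A ⇒ hAZ   [A → h A Z]
hAZ ⇒ hhAZZ   [A → h A Z]
hhAZZ ⇒ hhhAZZZ   [A → h A Z]
hhhAZZZ ⇒ hhhoZZZ   [A → o]
hhhoZZZ ⇒ hhhohZhZZ   [Z → h Z h]
hhhohZhZZ ⇒ hhhohhZhhZZ   [Z → h Z h]
hhhohhZhhZZ ⇒ hhhohhfhhZZ   [Z → f]
hhhohhfhhZZ ⇒ hhhohhfhhhZhZ   [Z → h Z h]
hhhohhfhhhZhZ ⇒ hhhohhfhhhfhZ   [Z → f]
hhhohhfhhhfhZ ⇒ hhhohhfhhhfhhZh   [Z → h Z h]
hhhohhfhhhfhhZh ⇒ hhhohhfhhhfhhfh   [Z → f]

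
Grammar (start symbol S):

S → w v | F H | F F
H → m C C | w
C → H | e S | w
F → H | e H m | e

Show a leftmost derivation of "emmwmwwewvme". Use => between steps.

S=>FF=>eHmF=>emCCmF=>emHCmF=>emmCCCmF=>emmwCCmF=>emmwHCmF=>emmwmCCCmF=>emmwmHCCmF=>emmwmwCCmF=>emmwmwwCmF=>emmwmwweSmF=>emmwmwwewvmF=>emmwmwwewvme

S => FF   [S → F F]
FF => eHmF   [F → e H m]
eHmF => emCCmF   [H → m C C]
emCCmF => emHCmF   [C → H]
emHCmF => emmCCCmF   [H → m C C]
emmCCCmF => emmwCCmF   [C → w]
emmwCCmF => emmwHCmF   [C → H]
emmwHCmF => emmwmCCCmF   [H → m C C]
emmwmCCCmF => emmwmHCCmF   [C → H]
emmwmHCCmF => emmwmwCCmF   [H → w]
emmwmwCCmF => emmwmwwCmF   [C → w]
emmwmwwCmF => emmwmwweSmF   [C → e S]
emmwmwweSmF => emmwmwwewvmF   [S → w v]
emmwmwwewvmF => emmwmwwewvme   [F → e]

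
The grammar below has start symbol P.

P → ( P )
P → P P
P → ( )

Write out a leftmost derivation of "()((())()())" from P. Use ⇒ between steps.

P ⇒ PP   [P → P P]
PP ⇒ ()P   [P → ( )]
()P ⇒ ()(P)   [P → ( P )]
()(P) ⇒ ()(PP)   [P → P P]
()(PP) ⇒ ()(PPP)   [P → P P]
()(PPP) ⇒ ()((P)PP)   [P → ( P )]
()((P)PP) ⇒ ()((())PP)   [P → ( )]
()((())PP) ⇒ ()((())()P)   [P → ( )]
()((())()P) ⇒ ()((())()())   [P → ( )]

P ⇒ PP ⇒ ()P ⇒ ()(P) ⇒ ()(PP) ⇒ ()(PPP) ⇒ ()((P)PP) ⇒ ()((())PP) ⇒ ()((())()P) ⇒ ()((())()())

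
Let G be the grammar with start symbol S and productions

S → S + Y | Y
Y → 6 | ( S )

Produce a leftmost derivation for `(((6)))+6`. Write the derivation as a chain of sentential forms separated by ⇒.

S ⇒ S+Y   [S → S + Y]
S+Y ⇒ Y+Y   [S → Y]
Y+Y ⇒ (S)+Y   [Y → ( S )]
(S)+Y ⇒ (Y)+Y   [S → Y]
(Y)+Y ⇒ ((S))+Y   [Y → ( S )]
((S))+Y ⇒ ((Y))+Y   [S → Y]
((Y))+Y ⇒ (((S)))+Y   [Y → ( S )]
(((S)))+Y ⇒ (((Y)))+Y   [S → Y]
(((Y)))+Y ⇒ (((6)))+Y   [Y → 6]
(((6)))+Y ⇒ (((6)))+6   [Y → 6]

S ⇒ S+Y ⇒ Y+Y ⇒ (S)+Y ⇒ (Y)+Y ⇒ ((S))+Y ⇒ ((Y))+Y ⇒ (((S)))+Y ⇒ (((Y)))+Y ⇒ (((6)))+Y ⇒ (((6)))+6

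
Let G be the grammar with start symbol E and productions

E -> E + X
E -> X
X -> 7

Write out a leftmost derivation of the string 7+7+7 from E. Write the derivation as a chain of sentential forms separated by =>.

E => E+X => E+X+X => X+X+X => 7+X+X => 7+7+X => 7+7+7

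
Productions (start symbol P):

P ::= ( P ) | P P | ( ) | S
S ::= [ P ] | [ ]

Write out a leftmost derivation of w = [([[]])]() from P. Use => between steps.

P=>PP=>SP=>[P]P=>[(P)]P=>[(S)]P=>[([P])]P=>[([S])]P=>[([[]])]P=>[([[]])]()

P => PP   [P ::= P P]
PP => SP   [P ::= S]
SP => [P]P   [S ::= [ P ]]
[P]P => [(P)]P   [P ::= ( P )]
[(P)]P => [(S)]P   [P ::= S]
[(S)]P => [([P])]P   [S ::= [ P ]]
[([P])]P => [([S])]P   [P ::= S]
[([S])]P => [([[]])]P   [S ::= [ ]]
[([[]])]P => [([[]])]()   [P ::= ( )]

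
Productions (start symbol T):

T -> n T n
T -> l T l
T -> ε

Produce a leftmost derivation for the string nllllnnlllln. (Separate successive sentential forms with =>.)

T => nTn => nlTln => nllTlln => nlllTllln => nllllTlllln => nllllnTnlllln => nllllnnlllln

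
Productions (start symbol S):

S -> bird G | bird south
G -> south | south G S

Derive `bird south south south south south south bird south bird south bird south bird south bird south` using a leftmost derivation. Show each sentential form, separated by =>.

S => bird G   [S -> bird G]
bird G => bird south G S   [G -> south G S]
bird south G S => bird south south G S S   [G -> south G S]
bird south south G S S => bird south south south G S S S   [G -> south G S]
bird south south south G S S S => bird south south south south G S S S S   [G -> south G S]
bird south south south south G S S S S => bird south south south south south G S S S S S   [G -> south G S]
bird south south south south south G S S S S S => bird south south south south south south S S S S S   [G -> south]
bird south south south south south south S S S S S => bird south south south south south south bird south S S S S   [S -> bird south]
bird south south south south south south bird south S S S S => bird south south south south south south bird south bird south S S S   [S -> bird south]
bird south south south south south south bird south bird south S S S => bird south south south south south south bird south bird south bird south S S   [S -> bird south]
bird south south south south south south bird south bird south bird south S S => bird south south south south south south bird south bird south bird south bird south S   [S -> bird south]
bird south south south south south south bird south bird south bird south bird south S => bird south south south south south south bird south bird south bird south bird south bird south   [S -> bird south]

S => bird G => bird south G S => bird south south G S S => bird south south south G S S S => bird south south south south G S S S S => bird south south south south south G S S S S S => bird south south south south south south S S S S S => bird south south south south south south bird south S S S S => bird south south south south south south bird south bird south S S S => bird south south south south south south bird south bird south bird south S S => bird south south south south south south bird south bird south bird south bird south S => bird south south south south south south bird south bird south bird south bird south bird south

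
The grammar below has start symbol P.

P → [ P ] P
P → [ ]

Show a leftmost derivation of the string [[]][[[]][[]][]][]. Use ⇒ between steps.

P ⇒ [P]P ⇒ [[]]P ⇒ [[]][P]P ⇒ [[]][[P]P]P ⇒ [[]][[[]]P]P ⇒ [[]][[[]][P]P]P ⇒ [[]][[[]][[]]P]P ⇒ [[]][[[]][[]][]]P ⇒ [[]][[[]][[]][]][]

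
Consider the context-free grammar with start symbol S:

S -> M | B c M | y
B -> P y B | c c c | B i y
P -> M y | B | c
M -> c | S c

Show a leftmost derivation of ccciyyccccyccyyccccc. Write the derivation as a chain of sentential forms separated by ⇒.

S ⇒ BcM   [S -> B c M]
BcM ⇒ PyBcM   [B -> P y B]
PyBcM ⇒ ByBcM   [P -> B]
ByBcM ⇒ BiyyBcM   [B -> B i y]
BiyyBcM ⇒ ccciyyBcM   [B -> c c c]
ccciyyBcM ⇒ ccciyyPyBcM   [B -> P y B]
ccciyyPyBcM ⇒ ccciyyMyyBcM   [P -> M y]
ccciyyMyyBcM ⇒ ccciyyScyyBcM   [M -> S c]
ccciyyScyyBcM ⇒ ccciyyBcMcyyBcM   [S -> B c M]
ccciyyBcMcyyBcM ⇒ ccciyyccccMcyyBcM   [B -> c c c]
ccciyyccccMcyyBcM ⇒ ccciyyccccSccyyBcM   [M -> S c]
ccciyyccccSccyyBcM ⇒ ccciyyccccyccyyBcM   [S -> y]
ccciyyccccyccyyBcM ⇒ ccciyyccccyccyyccccM   [B -> c c c]
ccciyyccccyccyyccccM ⇒ ccciyyccccyccyyccccc   [M -> c]

S ⇒ BcM ⇒ PyBcM ⇒ ByBcM ⇒ BiyyBcM ⇒ ccciyyBcM ⇒ ccciyyPyBcM ⇒ ccciyyMyyBcM ⇒ ccciyyScyyBcM ⇒ ccciyyBcMcyyBcM ⇒ ccciyyccccMcyyBcM ⇒ ccciyyccccSccyyBcM ⇒ ccciyyccccyccyyBcM ⇒ ccciyyccccyccyyccccM ⇒ ccciyyccccyccyyccccc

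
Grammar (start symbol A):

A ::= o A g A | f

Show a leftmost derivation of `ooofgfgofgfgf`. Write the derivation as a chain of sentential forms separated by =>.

A => oAgA => ooAgAgA => oooAgAgAgA => ooofgAgAgA => ooofgfgAgA => ooofgfgoAgAgA => ooofgfgofgAgA => ooofgfgofgfgA => ooofgfgofgfgf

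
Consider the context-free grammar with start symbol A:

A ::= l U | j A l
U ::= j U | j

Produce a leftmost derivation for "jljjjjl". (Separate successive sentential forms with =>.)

A => jAl => jlUl => jljUl => jljjUl => jljjjUl => jljjjjl

A => jAl   [A ::= j A l]
jAl => jlUl   [A ::= l U]
jlUl => jljUl   [U ::= j U]
jljUl => jljjUl   [U ::= j U]
jljjUl => jljjjUl   [U ::= j U]
jljjjUl => jljjjjl   [U ::= j]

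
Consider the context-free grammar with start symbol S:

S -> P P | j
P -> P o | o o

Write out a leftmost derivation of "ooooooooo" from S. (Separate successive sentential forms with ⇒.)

S ⇒ PP   [S -> P P]
PP ⇒ ooP   [P -> o o]
ooP ⇒ ooPo   [P -> P o]
ooPo ⇒ ooPoo   [P -> P o]
ooPoo ⇒ ooPooo   [P -> P o]
ooPooo ⇒ ooPoooo   [P -> P o]
ooPoooo ⇒ ooPooooo   [P -> P o]
ooPooooo ⇒ ooooooooo   [P -> o o]

S ⇒ PP ⇒ ooP ⇒ ooPo ⇒ ooPoo ⇒ ooPooo ⇒ ooPoooo ⇒ ooPooooo ⇒ ooooooooo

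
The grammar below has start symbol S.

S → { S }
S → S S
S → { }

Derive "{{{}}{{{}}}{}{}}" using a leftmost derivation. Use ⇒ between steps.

S ⇒ {S} ⇒ {SS} ⇒ {SSS} ⇒ {SSSS} ⇒ {{S}SSS} ⇒ {{{}}SSS} ⇒ {{{}}{S}SS} ⇒ {{{}}{{S}}SS} ⇒ {{{}}{{{}}}SS} ⇒ {{{}}{{{}}}{}S} ⇒ {{{}}{{{}}}{}{}}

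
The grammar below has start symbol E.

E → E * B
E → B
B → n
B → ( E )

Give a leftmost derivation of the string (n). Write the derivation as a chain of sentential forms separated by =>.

E => B => (E) => (B) => (n)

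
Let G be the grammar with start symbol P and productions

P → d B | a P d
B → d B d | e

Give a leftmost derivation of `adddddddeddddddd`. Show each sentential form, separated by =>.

P => aPd => adBd => addBdd => adddBddd => addddBdddd => adddddBddddd => addddddBdddddd => adddddddBddddddd => adddddddeddddddd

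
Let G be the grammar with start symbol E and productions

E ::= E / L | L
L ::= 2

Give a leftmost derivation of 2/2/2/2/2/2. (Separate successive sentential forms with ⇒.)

E ⇒ E/L ⇒ E/L/L ⇒ E/L/L/L ⇒ E/L/L/L/L ⇒ E/L/L/L/L/L ⇒ L/L/L/L/L/L ⇒ 2/L/L/L/L/L ⇒ 2/2/L/L/L/L ⇒ 2/2/2/L/L/L ⇒ 2/2/2/2/L/L ⇒ 2/2/2/2/2/L ⇒ 2/2/2/2/2/2

E ⇒ E/L   [E ::= E / L]
E/L ⇒ E/L/L   [E ::= E / L]
E/L/L ⇒ E/L/L/L   [E ::= E / L]
E/L/L/L ⇒ E/L/L/L/L   [E ::= E / L]
E/L/L/L/L ⇒ E/L/L/L/L/L   [E ::= E / L]
E/L/L/L/L/L ⇒ L/L/L/L/L/L   [E ::= L]
L/L/L/L/L/L ⇒ 2/L/L/L/L/L   [L ::= 2]
2/L/L/L/L/L ⇒ 2/2/L/L/L/L   [L ::= 2]
2/2/L/L/L/L ⇒ 2/2/2/L/L/L   [L ::= 2]
2/2/2/L/L/L ⇒ 2/2/2/2/L/L   [L ::= 2]
2/2/2/2/L/L ⇒ 2/2/2/2/2/L   [L ::= 2]
2/2/2/2/2/L ⇒ 2/2/2/2/2/2   [L ::= 2]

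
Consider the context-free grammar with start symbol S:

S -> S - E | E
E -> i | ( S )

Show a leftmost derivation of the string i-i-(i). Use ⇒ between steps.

S ⇒ S-E ⇒ S-E-E ⇒ E-E-E ⇒ i-E-E ⇒ i-i-E ⇒ i-i-(S) ⇒ i-i-(E) ⇒ i-i-(i)

S ⇒ S-E   [S -> S - E]
S-E ⇒ S-E-E   [S -> S - E]
S-E-E ⇒ E-E-E   [S -> E]
E-E-E ⇒ i-E-E   [E -> i]
i-E-E ⇒ i-i-E   [E -> i]
i-i-E ⇒ i-i-(S)   [E -> ( S )]
i-i-(S) ⇒ i-i-(E)   [S -> E]
i-i-(E) ⇒ i-i-(i)   [E -> i]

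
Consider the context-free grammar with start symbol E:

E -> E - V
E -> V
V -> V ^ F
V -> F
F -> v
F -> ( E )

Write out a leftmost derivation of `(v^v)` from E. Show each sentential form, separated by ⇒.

E ⇒ V   [E -> V]
V ⇒ F   [V -> F]
F ⇒ (E)   [F -> ( E )]
(E) ⇒ (V)   [E -> V]
(V) ⇒ (V^F)   [V -> V ^ F]
(V^F) ⇒ (F^F)   [V -> F]
(F^F) ⇒ (v^F)   [F -> v]
(v^F) ⇒ (v^v)   [F -> v]

E ⇒ V ⇒ F ⇒ (E) ⇒ (V) ⇒ (V^F) ⇒ (F^F) ⇒ (v^F) ⇒ (v^v)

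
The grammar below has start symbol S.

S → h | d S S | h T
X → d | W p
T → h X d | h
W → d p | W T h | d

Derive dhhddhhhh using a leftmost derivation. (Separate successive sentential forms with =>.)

S=>dSS=>dhTS=>dhhS=>dhhdSS=>dhhddSSS=>dhhddhSS=>dhhddhhTS=>dhhddhhhS=>dhhddhhhh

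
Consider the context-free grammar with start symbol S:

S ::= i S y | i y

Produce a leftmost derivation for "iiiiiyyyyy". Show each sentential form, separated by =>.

S => iSy => iiSyy => iiiSyyy => iiiiSyyyy => iiiiiyyyyy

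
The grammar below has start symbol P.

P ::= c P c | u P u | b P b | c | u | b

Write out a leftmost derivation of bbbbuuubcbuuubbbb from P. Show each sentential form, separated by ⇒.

P ⇒ bPb ⇒ bbPbb ⇒ bbbPbbb ⇒ bbbbPbbbb ⇒ bbbbuPubbbb ⇒ bbbbuuPuubbbb ⇒ bbbbuuuPuuubbbb ⇒ bbbbuuubPbuuubbbb ⇒ bbbbuuubcbuuubbbb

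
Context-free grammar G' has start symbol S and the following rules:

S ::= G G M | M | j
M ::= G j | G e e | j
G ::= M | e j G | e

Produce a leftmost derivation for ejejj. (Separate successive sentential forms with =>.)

S => M => Gj => ejGj => ejMj => ejGjj => ejejj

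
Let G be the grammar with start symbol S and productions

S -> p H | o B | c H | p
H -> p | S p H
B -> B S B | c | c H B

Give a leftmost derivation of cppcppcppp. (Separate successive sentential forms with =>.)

S => cH   [S -> c H]
cH => cSpH   [H -> S p H]
cSpH => cppH   [S -> p]
cppH => cppSpH   [H -> S p H]
cppSpH => cppcHpH   [S -> c H]
cppcHpH => cppcppH   [H -> p]
cppcppH => cppcppSpH   [H -> S p H]
cppcppSpH => cppcppcHpH   [S -> c H]
cppcppcHpH => cppcppcppH   [H -> p]
cppcppcppH => cppcppcppp   [H -> p]

S => cH => cSpH => cppH => cppSpH => cppcHpH => cppcppH => cppcppSpH => cppcppcHpH => cppcppcppH => cppcppcppp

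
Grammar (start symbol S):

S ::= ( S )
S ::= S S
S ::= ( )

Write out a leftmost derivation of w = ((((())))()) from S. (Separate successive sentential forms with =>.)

S => (S) => (SS) => ((S)S) => (((S))S) => ((((S)))S) => ((((())))S) => ((((())))())

S => (S)   [S ::= ( S )]
(S) => (SS)   [S ::= S S]
(SS) => ((S)S)   [S ::= ( S )]
((S)S) => (((S))S)   [S ::= ( S )]
(((S))S) => ((((S)))S)   [S ::= ( S )]
((((S)))S) => ((((())))S)   [S ::= ( )]
((((())))S) => ((((())))())   [S ::= ( )]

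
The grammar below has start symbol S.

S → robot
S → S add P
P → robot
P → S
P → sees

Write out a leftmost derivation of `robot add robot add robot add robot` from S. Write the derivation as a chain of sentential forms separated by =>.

S => S add P => S add P add P => S add P add P add P => robot add P add P add P => robot add S add P add P => robot add robot add P add P => robot add robot add robot add P => robot add robot add robot add S => robot add robot add robot add robot

S => S add P   [S → S add P]
S add P => S add P add P   [S → S add P]
S add P add P => S add P add P add P   [S → S add P]
S add P add P add P => robot add P add P add P   [S → robot]
robot add P add P add P => robot add S add P add P   [P → S]
robot add S add P add P => robot add robot add P add P   [S → robot]
robot add robot add P add P => robot add robot add robot add P   [P → robot]
robot add robot add robot add P => robot add robot add robot add S   [P → S]
robot add robot add robot add S => robot add robot add robot add robot   [S → robot]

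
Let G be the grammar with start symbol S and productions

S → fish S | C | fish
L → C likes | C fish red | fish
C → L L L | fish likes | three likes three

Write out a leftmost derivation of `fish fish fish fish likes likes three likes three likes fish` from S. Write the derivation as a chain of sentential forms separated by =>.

S => fish S => fish fish S => fish fish fish S => fish fish fish C => fish fish fish L L L => fish fish fish C likes L L => fish fish fish fish likes likes L L => fish fish fish fish likes likes C likes L => fish fish fish fish likes likes three likes three likes L => fish fish fish fish likes likes three likes three likes fish

S => fish S   [S → fish S]
fish S => fish fish S   [S → fish S]
fish fish S => fish fish fish S   [S → fish S]
fish fish fish S => fish fish fish C   [S → C]
fish fish fish C => fish fish fish L L L   [C → L L L]
fish fish fish L L L => fish fish fish C likes L L   [L → C likes]
fish fish fish C likes L L => fish fish fish fish likes likes L L   [C → fish likes]
fish fish fish fish likes likes L L => fish fish fish fish likes likes C likes L   [L → C likes]
fish fish fish fish likes likes C likes L => fish fish fish fish likes likes three likes three likes L   [C → three likes three]
fish fish fish fish likes likes three likes three likes L => fish fish fish fish likes likes three likes three likes fish   [L → fish]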